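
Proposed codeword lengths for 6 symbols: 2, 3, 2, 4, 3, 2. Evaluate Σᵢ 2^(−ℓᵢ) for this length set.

With common denominator 2^4 = 16: Σ 2^(−ℓᵢ) = 4/16 + 2/16 + 4/16 + 1/16 + 2/16 + 4/16 = 17/16 = 1.0625.

1.0625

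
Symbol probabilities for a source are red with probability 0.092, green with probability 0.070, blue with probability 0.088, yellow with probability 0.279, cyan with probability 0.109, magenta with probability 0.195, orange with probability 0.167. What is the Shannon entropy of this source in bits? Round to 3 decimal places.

2.647 bits

H = −Σ pᵢ log₂ pᵢ.
−0.092·log₂(0.092) = 0.3167
−0.070·log₂(0.070) = 0.2686
−0.088·log₂(0.088) = 0.3086
−0.279·log₂(0.279) = 0.5138
−0.109·log₂(0.109) = 0.3485
−0.195·log₂(0.195) = 0.4599
−0.167·log₂(0.167) = 0.4312
Sum ≈ 2.6473 → 2.647 bits.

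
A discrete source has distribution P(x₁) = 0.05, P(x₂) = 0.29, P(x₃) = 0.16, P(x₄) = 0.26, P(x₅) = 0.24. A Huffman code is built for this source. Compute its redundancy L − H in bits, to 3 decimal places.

Entropy H = −Σ p log₂ p ≈ 2.1564 bits.
Huffman merges: 1/20+4/25→21/100; 21/100+6/25→9/20; 13/50+29/100→11/20; 9/20+11/20→1. L = 221/100 ≈ 2.2100.
L − H = 2.2100 − 2.1564 = 0.054 bits.

0.054 bits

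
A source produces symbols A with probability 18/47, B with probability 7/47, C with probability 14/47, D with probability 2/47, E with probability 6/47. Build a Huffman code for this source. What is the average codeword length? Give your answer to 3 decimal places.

2.106 bits/symbol

Repeatedly combine the two least-probable nodes; the expected code length is the sum of the merged weights.
merge 2/47 + 6/47 → 8/47
merge 7/47 + 8/47 → 15/47
merge 14/47 + 15/47 → 29/47
merge 18/47 + 29/47 → 1
L = 8/47 + 15/47 + 29/47 + 1 = 99/47 ≈ 2.106 bits/symbol.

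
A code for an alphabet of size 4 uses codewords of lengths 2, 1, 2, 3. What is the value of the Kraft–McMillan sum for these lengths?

1.125

With common denominator 2^3 = 8: Σ 2^(−ℓᵢ) = 2/8 + 4/8 + 2/8 + 1/8 = 9/8 = 1.125.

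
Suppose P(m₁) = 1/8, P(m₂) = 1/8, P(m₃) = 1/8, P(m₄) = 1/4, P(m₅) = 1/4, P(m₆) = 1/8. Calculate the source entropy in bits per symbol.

Each probability is a power of 1/2, so log₂(1/p) is an integer.
H = Σ p·log₂(1/p) = 1/8·3 + 1/8·3 + 1/8·3 + 1/4·2 + 1/4·2 + 1/8·3 = 2.5 bits.

2.5 bits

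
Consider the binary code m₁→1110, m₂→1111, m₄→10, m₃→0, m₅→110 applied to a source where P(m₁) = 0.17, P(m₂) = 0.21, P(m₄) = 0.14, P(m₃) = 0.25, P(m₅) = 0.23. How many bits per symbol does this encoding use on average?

2.74 bits/symbol

L̄ = Σ pᵢ·ℓᵢ = 0.17·4 + 0.21·4 + 0.14·2 + 0.25·1 + 0.23·3 = 2.74 bits/symbol.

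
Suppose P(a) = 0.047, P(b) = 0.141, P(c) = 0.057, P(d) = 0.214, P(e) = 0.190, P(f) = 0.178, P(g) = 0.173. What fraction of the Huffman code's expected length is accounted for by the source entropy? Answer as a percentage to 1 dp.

98.3%

Entropy H = −Σ p log₂ p ≈ 2.6537 bits.
Huffman merges: 47/1000+57/1000→13/125; 13/125+141/1000→49/200; 173/1000+89/500→351/1000; 19/100+107/500→101/250; 49/200+351/1000→149/250; 101/250+149/250→1. L = 27/10 ≈ 2.7000.
Efficiency = H/L = 2.6537/2.7000 = 98.3%.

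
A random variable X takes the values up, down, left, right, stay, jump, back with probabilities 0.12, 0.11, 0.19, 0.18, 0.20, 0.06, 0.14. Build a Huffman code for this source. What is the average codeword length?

Repeatedly combine the two least-probable nodes; the expected code length is the sum of the merged weights.
merge 3/50 + 11/100 → 17/100
merge 3/25 + 7/50 → 13/50
merge 17/100 + 9/50 → 7/20
merge 19/100 + 1/5 → 39/100
merge 13/50 + 7/20 → 61/100
merge 39/100 + 61/100 → 1
L = 17/100 + 13/50 + 7/20 + 39/100 + 61/100 + 1 = 139/50 = 2.78 bits/symbol.

2.78 bits/symbol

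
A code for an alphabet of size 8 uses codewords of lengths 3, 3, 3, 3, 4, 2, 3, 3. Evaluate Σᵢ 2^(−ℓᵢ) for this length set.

With common denominator 2^4 = 16: Σ 2^(−ℓᵢ) = 2/16 + 2/16 + 2/16 + 2/16 + 1/16 + 4/16 + 2/16 + 2/16 = 17/16 = 1.0625.

1.0625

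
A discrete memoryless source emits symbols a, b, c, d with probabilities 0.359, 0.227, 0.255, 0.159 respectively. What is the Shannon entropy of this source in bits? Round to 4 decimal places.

1.9407 bits

H = −Σ pᵢ log₂ pᵢ.
−0.359·log₂(0.359) = 0.5306
−0.227·log₂(0.227) = 0.4856
−0.255·log₂(0.255) = 0.5027
−0.159·log₂(0.159) = 0.4218
Sum ≈ 1.9407 → 1.9407 bits.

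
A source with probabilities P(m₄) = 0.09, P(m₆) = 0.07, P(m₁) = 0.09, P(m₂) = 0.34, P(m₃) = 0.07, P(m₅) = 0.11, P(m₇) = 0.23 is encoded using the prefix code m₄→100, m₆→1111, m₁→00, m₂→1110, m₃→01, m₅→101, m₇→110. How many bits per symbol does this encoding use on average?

L̄ = Σ pᵢ·ℓᵢ = 0.09·3 + 0.07·4 + 0.09·2 + 0.34·4 + 0.07·2 + 0.11·3 + 0.23·3 = 3.25 bits/symbol.

3.25 bits/symbol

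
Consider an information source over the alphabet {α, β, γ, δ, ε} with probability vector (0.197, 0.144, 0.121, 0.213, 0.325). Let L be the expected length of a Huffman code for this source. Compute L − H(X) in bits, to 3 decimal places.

0.030 bits

Entropy H = −Σ p log₂ p ≈ 2.2352 bits.
Huffman merges: 121/1000+18/125→53/200; 197/1000+213/1000→41/100; 53/200+13/40→59/100; 41/100+59/100→1. L = 453/200 ≈ 2.2650.
L − H = 2.2650 − 2.2352 = 0.030 bits.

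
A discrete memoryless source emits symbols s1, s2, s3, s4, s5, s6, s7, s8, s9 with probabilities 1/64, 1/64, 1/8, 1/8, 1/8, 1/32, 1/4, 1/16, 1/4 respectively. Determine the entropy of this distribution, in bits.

2.71875 bits

Each probability is a power of 1/2, so log₂(1/p) is an integer.
H = Σ p·log₂(1/p) = 1/64·6 + 1/64·6 + 1/8·3 + 1/8·3 + 1/8·3 + 1/32·5 + 1/4·2 + 1/16·4 + 1/4·2 = 2.71875 bits.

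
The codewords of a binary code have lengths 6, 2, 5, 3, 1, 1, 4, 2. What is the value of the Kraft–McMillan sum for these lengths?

1.734375

With common denominator 2^6 = 64: Σ 2^(−ℓᵢ) = 1/64 + 16/64 + 2/64 + 8/64 + 32/64 + 32/64 + 4/64 + 16/64 = 111/64 = 1.734375.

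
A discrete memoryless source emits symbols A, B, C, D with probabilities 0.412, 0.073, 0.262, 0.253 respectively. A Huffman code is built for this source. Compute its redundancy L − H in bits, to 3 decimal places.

0.103 bits

Entropy H = −Σ p log₂ p ≈ 1.8106 bits.
Huffman merges: 73/1000+253/1000→163/500; 131/500+163/500→147/250; 103/250+147/250→1. L = 957/500 ≈ 1.9140.
L − H = 1.9140 − 1.8106 = 0.103 bits.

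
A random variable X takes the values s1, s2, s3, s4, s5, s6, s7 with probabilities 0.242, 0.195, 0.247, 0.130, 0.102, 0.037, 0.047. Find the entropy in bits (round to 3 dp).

H = −Σ pᵢ log₂ pᵢ.
−0.242·log₂(0.242) = 0.4954
−0.195·log₂(0.195) = 0.4599
−0.247·log₂(0.247) = 0.4983
−0.130·log₂(0.130) = 0.3826
−0.102·log₂(0.102) = 0.3359
−0.037·log₂(0.037) = 0.1760
−0.047·log₂(0.047) = 0.2073
Sum ≈ 2.5554 → 2.555 bits.

2.555 bits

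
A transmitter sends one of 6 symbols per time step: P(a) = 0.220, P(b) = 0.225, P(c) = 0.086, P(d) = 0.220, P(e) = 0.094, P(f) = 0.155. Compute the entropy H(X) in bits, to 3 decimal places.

H = −Σ pᵢ log₂ pᵢ.
−0.220·log₂(0.220) = 0.4806
−0.225·log₂(0.225) = 0.4842
−0.086·log₂(0.086) = 0.3044
−0.220·log₂(0.220) = 0.4806
−0.094·log₂(0.094) = 0.3207
−0.155·log₂(0.155) = 0.4169
Sum ≈ 2.4873 → 2.487 bits.

2.487 bits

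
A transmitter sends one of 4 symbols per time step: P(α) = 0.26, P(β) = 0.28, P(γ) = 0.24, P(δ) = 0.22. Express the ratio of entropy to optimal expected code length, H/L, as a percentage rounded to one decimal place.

99.7%

Entropy H = −Σ p log₂ p ≈ 1.9942 bits.
Huffman merges: 11/50+6/25→23/50; 13/50+7/25→27/50; 23/50+27/50→1. L = 2 ≈ 2.0000.
Efficiency = H/L = 1.9942/2.0000 = 99.7%.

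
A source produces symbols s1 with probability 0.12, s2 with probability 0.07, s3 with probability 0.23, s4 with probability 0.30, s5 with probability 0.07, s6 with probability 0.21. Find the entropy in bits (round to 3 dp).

2.386 bits

H = −Σ pᵢ log₂ pᵢ.
−0.12·log₂(0.12) = 0.3671
−0.07·log₂(0.07) = 0.2686
−0.23·log₂(0.23) = 0.4877
−0.30·log₂(0.30) = 0.5211
−0.07·log₂(0.07) = 0.2686
−0.21·log₂(0.21) = 0.4728
Sum ≈ 2.3858 → 2.386 bits.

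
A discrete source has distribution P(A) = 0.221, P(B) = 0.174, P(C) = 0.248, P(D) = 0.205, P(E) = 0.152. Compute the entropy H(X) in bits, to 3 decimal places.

2.301 bits

H = −Σ pᵢ log₂ pᵢ.
−0.221·log₂(0.221) = 0.4813
−0.174·log₂(0.174) = 0.4390
−0.248·log₂(0.248) = 0.4989
−0.205·log₂(0.205) = 0.4687
−0.152·log₂(0.152) = 0.4131
Sum ≈ 2.3010 → 2.301 bits.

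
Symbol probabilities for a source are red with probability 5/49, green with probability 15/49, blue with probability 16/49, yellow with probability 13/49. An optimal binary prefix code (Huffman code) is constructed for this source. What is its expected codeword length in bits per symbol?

2 bits/symbol

Repeatedly combine the two least-probable nodes; the expected code length is the sum of the merged weights.
merge 5/49 + 13/49 → 18/49
merge 15/49 + 16/49 → 31/49
merge 18/49 + 31/49 → 1
L = 18/49 + 31/49 + 1 = 2 bits/symbol.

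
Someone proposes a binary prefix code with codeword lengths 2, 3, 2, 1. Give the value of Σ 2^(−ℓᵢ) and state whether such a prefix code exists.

1.125; no

With common denominator 2^3 = 8: Σ 2^(−ℓᵢ) = 2/8 + 1/8 + 2/8 + 4/8 = 9/8 = 1.125.
Kraft's inequality requires Σ ≤ 1; here Σ = 1.125 > 1, so no such prefix code exists.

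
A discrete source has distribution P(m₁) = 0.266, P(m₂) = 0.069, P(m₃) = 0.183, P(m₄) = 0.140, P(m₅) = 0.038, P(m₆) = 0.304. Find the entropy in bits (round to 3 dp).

2.321 bits

H = −Σ pᵢ log₂ pᵢ.
−0.266·log₂(0.266) = 0.5082
−0.069·log₂(0.069) = 0.2662
−0.183·log₂(0.183) = 0.4484
−0.140·log₂(0.140) = 0.3971
−0.038·log₂(0.038) = 0.1793
−0.304·log₂(0.304) = 0.5222
Sum ≈ 2.3213 → 2.321 bits.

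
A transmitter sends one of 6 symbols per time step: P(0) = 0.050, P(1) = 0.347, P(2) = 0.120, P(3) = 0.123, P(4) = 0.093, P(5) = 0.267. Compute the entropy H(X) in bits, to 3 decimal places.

H = −Σ pᵢ log₂ pᵢ.
−0.050·log₂(0.050) = 0.2161
−0.347·log₂(0.347) = 0.5299
−0.120·log₂(0.120) = 0.3671
−0.123·log₂(0.123) = 0.3719
−0.093·log₂(0.093) = 0.3187
−0.267·log₂(0.267) = 0.5087
Sum ≈ 2.3122 → 2.312 bits.

2.312 bits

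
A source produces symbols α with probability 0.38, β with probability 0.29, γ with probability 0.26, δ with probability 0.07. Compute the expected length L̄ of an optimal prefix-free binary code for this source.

Repeatedly combine the two least-probable nodes; the expected code length is the sum of the merged weights.
merge 7/100 + 13/50 → 33/100
merge 29/100 + 33/100 → 31/50
merge 19/50 + 31/50 → 1
L = 33/100 + 31/50 + 1 = 39/20 = 1.95 bits/symbol.

1.95 bits/symbol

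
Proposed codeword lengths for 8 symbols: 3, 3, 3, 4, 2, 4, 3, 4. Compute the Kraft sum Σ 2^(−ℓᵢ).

0.9375

With common denominator 2^4 = 16: Σ 2^(−ℓᵢ) = 2/16 + 2/16 + 2/16 + 1/16 + 4/16 + 1/16 + 2/16 + 1/16 = 15/16 = 0.9375.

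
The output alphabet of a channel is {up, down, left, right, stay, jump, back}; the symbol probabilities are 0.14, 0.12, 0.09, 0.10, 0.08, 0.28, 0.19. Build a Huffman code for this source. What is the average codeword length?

2.7 bits/symbol

Repeatedly combine the two least-probable nodes; the expected code length is the sum of the merged weights.
merge 2/25 + 9/100 → 17/100
merge 1/10 + 3/25 → 11/50
merge 7/50 + 17/100 → 31/100
merge 19/100 + 11/50 → 41/100
merge 7/25 + 31/100 → 59/100
merge 41/100 + 59/100 → 1
L = 17/100 + 11/50 + 31/100 + 41/100 + 59/100 + 1 = 27/10 = 2.7 bits/symbol.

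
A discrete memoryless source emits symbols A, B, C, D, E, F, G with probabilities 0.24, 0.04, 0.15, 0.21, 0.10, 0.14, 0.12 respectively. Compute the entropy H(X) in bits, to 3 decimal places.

H = −Σ pᵢ log₂ pᵢ.
−0.24·log₂(0.24) = 0.4941
−0.04·log₂(0.04) = 0.1858
−0.15·log₂(0.15) = 0.4105
−0.21·log₂(0.21) = 0.4728
−0.10·log₂(0.10) = 0.3322
−0.14·log₂(0.14) = 0.3971
−0.12·log₂(0.12) = 0.3671
Sum ≈ 2.6596 → 2.660 bits.

2.660 bits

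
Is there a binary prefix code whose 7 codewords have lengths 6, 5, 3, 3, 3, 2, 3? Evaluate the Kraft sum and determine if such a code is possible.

0.796875; yes

With common denominator 2^6 = 64: Σ 2^(−ℓᵢ) = 1/64 + 2/64 + 8/64 + 8/64 + 8/64 + 16/64 + 8/64 = 51/64 = 0.796875.
Kraft's inequality requires Σ ≤ 1; here Σ = 0.796875 ≤ 1, so such a prefix code exists.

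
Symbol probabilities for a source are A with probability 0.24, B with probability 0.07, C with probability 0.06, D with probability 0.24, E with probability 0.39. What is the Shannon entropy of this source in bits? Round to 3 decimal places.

2.030 bits

H = −Σ pᵢ log₂ pᵢ.
−0.24·log₂(0.24) = 0.4941
−0.07·log₂(0.07) = 0.2686
−0.06·log₂(0.06) = 0.2435
−0.24·log₂(0.24) = 0.4941
−0.39·log₂(0.39) = 0.5298
Sum ≈ 2.0302 → 2.030 bits.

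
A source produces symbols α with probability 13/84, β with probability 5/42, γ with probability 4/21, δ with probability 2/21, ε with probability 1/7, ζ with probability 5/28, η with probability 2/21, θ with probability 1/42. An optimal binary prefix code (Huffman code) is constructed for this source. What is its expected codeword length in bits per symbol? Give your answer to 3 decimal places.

2.929 bits/symbol

Repeatedly combine the two least-probable nodes; the expected code length is the sum of the merged weights.
merge 1/42 + 2/21 → 5/42
merge 2/21 + 5/42 → 3/14
merge 5/42 + 1/7 → 11/42
merge 13/84 + 5/28 → 1/3
merge 4/21 + 3/14 → 17/42
merge 11/42 + 1/3 → 25/42
merge 17/42 + 25/42 → 1
L = 5/42 + 3/14 + 11/42 + 1/3 + 17/42 + 25/42 + 1 = 41/14 ≈ 2.929 bits/symbol.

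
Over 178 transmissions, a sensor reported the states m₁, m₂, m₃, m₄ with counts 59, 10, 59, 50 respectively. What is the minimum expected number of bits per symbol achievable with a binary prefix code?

Probabilities are the counts divided by 178.
Repeatedly combine the two least-probable nodes; the expected code length is the sum of the merged weights.
merge 5/89 + 25/89 → 30/89
merge 59/178 + 59/178 → 59/89
merge 30/89 + 59/89 → 1
L = 30/89 + 59/89 + 1 = 2 bits/symbol.

2 bits/symbol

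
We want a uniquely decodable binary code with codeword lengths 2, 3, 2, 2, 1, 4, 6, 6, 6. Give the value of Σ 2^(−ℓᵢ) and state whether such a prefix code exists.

1.484375; no

With common denominator 2^6 = 64: Σ 2^(−ℓᵢ) = 16/64 + 8/64 + 16/64 + 16/64 + 32/64 + 4/64 + 1/64 + 1/64 + 1/64 = 95/64 = 1.484375.
Kraft's inequality requires Σ ≤ 1; here Σ = 1.484375 > 1, so no such prefix code exists.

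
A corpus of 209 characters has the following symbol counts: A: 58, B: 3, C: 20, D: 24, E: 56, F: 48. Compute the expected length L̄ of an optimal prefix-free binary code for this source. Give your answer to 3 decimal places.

2.335 bits/symbol

Probabilities are the counts divided by 209.
Repeatedly combine the two least-probable nodes; the expected code length is the sum of the merged weights.
merge 3/209 + 20/209 → 23/209
merge 23/209 + 24/209 → 47/209
merge 47/209 + 48/209 → 5/11
merge 56/209 + 58/209 → 6/11
merge 5/11 + 6/11 → 1
L = 23/209 + 47/209 + 5/11 + 6/11 + 1 = 488/209 ≈ 2.335 bits/symbol.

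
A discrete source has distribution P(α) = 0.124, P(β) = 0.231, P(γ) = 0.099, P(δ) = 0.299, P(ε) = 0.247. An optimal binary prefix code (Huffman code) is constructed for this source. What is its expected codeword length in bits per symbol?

2.223 bits/symbol

Repeatedly combine the two least-probable nodes; the expected code length is the sum of the merged weights.
merge 99/1000 + 31/250 → 223/1000
merge 223/1000 + 231/1000 → 227/500
merge 247/1000 + 299/1000 → 273/500
merge 227/500 + 273/500 → 1
L = 223/1000 + 227/500 + 273/500 + 1 = 2223/1000 = 2.223 bits/symbol.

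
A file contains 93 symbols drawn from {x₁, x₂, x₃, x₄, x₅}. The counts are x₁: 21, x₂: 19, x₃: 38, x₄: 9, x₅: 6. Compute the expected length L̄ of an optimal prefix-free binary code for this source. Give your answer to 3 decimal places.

2.118 bits/symbol

Probabilities are the counts divided by 93.
Repeatedly combine the two least-probable nodes; the expected code length is the sum of the merged weights.
merge 2/31 + 3/31 → 5/31
merge 5/31 + 19/93 → 34/93
merge 7/31 + 34/93 → 55/93
merge 38/93 + 55/93 → 1
L = 5/31 + 34/93 + 55/93 + 1 = 197/93 ≈ 2.118 bits/symbol.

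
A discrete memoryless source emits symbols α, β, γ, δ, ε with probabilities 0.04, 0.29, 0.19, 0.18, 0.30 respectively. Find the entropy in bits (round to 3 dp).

H = −Σ pᵢ log₂ pᵢ.
−0.04·log₂(0.04) = 0.1858
−0.29·log₂(0.29) = 0.5179
−0.19·log₂(0.19) = 0.4552
−0.18·log₂(0.18) = 0.4453
−0.30·log₂(0.30) = 0.5211
Sum ≈ 2.1253 → 2.125 bits.

2.125 bits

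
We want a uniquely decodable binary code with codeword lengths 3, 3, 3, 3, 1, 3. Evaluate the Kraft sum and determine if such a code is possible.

With common denominator 2^3 = 8: Σ 2^(−ℓᵢ) = 1/8 + 1/8 + 1/8 + 1/8 + 4/8 + 1/8 = 9/8 = 1.125.
Kraft's inequality requires Σ ≤ 1; here Σ = 1.125 > 1, so no such prefix code exists.

1.125; no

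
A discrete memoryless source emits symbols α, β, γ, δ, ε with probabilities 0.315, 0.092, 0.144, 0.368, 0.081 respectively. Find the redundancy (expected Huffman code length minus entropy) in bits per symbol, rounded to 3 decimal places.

0.053 bits

Entropy H = −Σ p log₂ p ≈ 2.0687 bits.
Huffman merges: 81/1000+23/250→173/1000; 18/125+173/1000→317/1000; 63/200+317/1000→79/125; 46/125+79/125→1. L = 1061/500 ≈ 2.1220.
L − H = 2.1220 − 2.0687 = 0.053 bits.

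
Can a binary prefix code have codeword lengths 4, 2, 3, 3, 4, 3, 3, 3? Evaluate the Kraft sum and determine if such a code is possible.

With common denominator 2^4 = 16: Σ 2^(−ℓᵢ) = 1/16 + 4/16 + 2/16 + 2/16 + 1/16 + 2/16 + 2/16 + 2/16 = 16/16 = 1.
Kraft's inequality requires Σ ≤ 1; here Σ = 1 ≤ 1, so such a prefix code exists.

1; yes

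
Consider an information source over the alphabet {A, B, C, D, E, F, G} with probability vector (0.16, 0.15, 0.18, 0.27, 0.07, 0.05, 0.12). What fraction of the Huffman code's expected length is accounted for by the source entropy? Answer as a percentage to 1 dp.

Entropy H = −Σ p log₂ p ≈ 2.6406 bits.
Huffman merges: 1/20+7/100→3/25; 3/25+3/25→6/25; 3/20+4/25→31/100; 9/50+6/25→21/50; 27/100+31/100→29/50; 21/50+29/50→1. L = 267/100 ≈ 2.6700.
Efficiency = H/L = 2.6406/2.6700 = 98.9%.

98.9%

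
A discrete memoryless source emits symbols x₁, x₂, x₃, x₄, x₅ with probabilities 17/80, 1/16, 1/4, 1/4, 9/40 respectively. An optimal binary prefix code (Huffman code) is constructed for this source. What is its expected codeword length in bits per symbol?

2.275 bits/symbol

Repeatedly combine the two least-probable nodes; the expected code length is the sum of the merged weights.
merge 1/16 + 17/80 → 11/40
merge 9/40 + 1/4 → 19/40
merge 1/4 + 11/40 → 21/40
merge 19/40 + 21/40 → 1
L = 11/40 + 19/40 + 21/40 + 1 = 91/40 = 2.275 bits/symbol.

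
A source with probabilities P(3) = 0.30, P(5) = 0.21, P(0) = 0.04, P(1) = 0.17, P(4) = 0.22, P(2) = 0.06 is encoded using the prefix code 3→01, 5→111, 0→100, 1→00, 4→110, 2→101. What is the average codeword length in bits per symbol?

2.53 bits/symbol

L̄ = Σ pᵢ·ℓᵢ = 0.30·2 + 0.21·3 + 0.04·3 + 0.17·2 + 0.22·3 + 0.06·3 = 2.53 bits/symbol.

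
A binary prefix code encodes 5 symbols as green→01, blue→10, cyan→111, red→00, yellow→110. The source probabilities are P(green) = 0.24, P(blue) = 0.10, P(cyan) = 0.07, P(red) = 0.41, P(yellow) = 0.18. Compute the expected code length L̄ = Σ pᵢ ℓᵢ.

L̄ = Σ pᵢ·ℓᵢ = 0.24·2 + 0.10·2 + 0.07·3 + 0.41·2 + 0.18·3 = 2.25 bits/symbol.

2.25 bits/symbol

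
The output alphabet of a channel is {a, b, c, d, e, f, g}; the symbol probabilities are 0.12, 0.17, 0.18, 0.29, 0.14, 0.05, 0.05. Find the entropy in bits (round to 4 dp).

2.5942 bits

H = −Σ pᵢ log₂ pᵢ.
−0.12·log₂(0.12) = 0.3671
−0.17·log₂(0.17) = 0.4346
−0.18·log₂(0.18) = 0.4453
−0.29·log₂(0.29) = 0.5179
−0.14·log₂(0.14) = 0.3971
−0.05·log₂(0.05) = 0.2161
−0.05·log₂(0.05) = 0.2161
Sum ≈ 2.5942 → 2.5942 bits.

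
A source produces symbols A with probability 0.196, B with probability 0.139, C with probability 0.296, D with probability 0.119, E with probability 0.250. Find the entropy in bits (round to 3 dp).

H = −Σ pᵢ log₂ pᵢ.
−0.196·log₂(0.196) = 0.4608
−0.139·log₂(0.139) = 0.3957
−0.296·log₂(0.296) = 0.5199
−0.119·log₂(0.119) = 0.3654
−0.250·log₂(0.250) = 0.5000
Sum ≈ 2.2418 → 2.242 bits.

2.242 bits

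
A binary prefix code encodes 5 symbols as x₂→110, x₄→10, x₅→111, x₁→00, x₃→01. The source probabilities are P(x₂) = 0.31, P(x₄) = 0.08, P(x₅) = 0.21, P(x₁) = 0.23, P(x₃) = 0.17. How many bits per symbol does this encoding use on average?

2.52 bits/symbol

L̄ = Σ pᵢ·ℓᵢ = 0.31·3 + 0.08·2 + 0.21·3 + 0.23·2 + 0.17·2 = 2.52 bits/symbol.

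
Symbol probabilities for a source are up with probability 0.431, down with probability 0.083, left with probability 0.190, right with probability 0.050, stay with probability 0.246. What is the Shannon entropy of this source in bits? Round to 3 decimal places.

1.990 bits

H = −Σ pᵢ log₂ pᵢ.
−0.431·log₂(0.431) = 0.5233
−0.083·log₂(0.083) = 0.2980
−0.190·log₂(0.190) = 0.4552
−0.050·log₂(0.050) = 0.2161
−0.246·log₂(0.246) = 0.4977
Sum ≈ 1.9904 → 1.990 bits.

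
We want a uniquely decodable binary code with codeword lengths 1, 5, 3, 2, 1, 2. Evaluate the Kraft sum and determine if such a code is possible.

With common denominator 2^5 = 32: Σ 2^(−ℓᵢ) = 16/32 + 1/32 + 4/32 + 8/32 + 16/32 + 8/32 = 53/32 = 1.65625.
Kraft's inequality requires Σ ≤ 1; here Σ = 1.65625 > 1, so no such prefix code exists.

1.65625; no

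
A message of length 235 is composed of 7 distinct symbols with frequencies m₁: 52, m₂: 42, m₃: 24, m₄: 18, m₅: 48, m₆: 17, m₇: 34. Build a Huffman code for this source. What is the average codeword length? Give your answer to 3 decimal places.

2.723 bits/symbol

Probabilities are the counts divided by 235.
Repeatedly combine the two least-probable nodes; the expected code length is the sum of the merged weights.
merge 17/235 + 18/235 → 7/47
merge 24/235 + 34/235 → 58/235
merge 7/47 + 42/235 → 77/235
merge 48/235 + 52/235 → 20/47
merge 58/235 + 77/235 → 27/47
merge 20/47 + 27/47 → 1
L = 7/47 + 58/235 + 77/235 + 20/47 + 27/47 + 1 = 128/47 ≈ 2.723 bits/symbol.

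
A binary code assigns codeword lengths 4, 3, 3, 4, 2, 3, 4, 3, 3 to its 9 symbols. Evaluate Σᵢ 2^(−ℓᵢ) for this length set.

1.0625

With common denominator 2^4 = 16: Σ 2^(−ℓᵢ) = 1/16 + 2/16 + 2/16 + 1/16 + 4/16 + 2/16 + 1/16 + 2/16 + 2/16 = 17/16 = 1.0625.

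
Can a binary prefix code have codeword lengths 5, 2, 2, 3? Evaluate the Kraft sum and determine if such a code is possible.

0.65625; yes

With common denominator 2^5 = 32: Σ 2^(−ℓᵢ) = 1/32 + 8/32 + 8/32 + 4/32 = 21/32 = 0.65625.
Kraft's inequality requires Σ ≤ 1; here Σ = 0.65625 ≤ 1, so such a prefix code exists.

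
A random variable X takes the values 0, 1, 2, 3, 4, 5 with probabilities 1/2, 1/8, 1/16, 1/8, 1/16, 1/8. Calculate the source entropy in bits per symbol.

Each probability is a power of 1/2, so log₂(1/p) is an integer.
H = Σ p·log₂(1/p) = 1/2·1 + 1/8·3 + 1/16·4 + 1/8·3 + 1/16·4 + 1/8·3 = 2.125 bits.

2.125 bits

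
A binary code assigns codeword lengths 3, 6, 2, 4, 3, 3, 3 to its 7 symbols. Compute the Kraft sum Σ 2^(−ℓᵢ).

With common denominator 2^6 = 64: Σ 2^(−ℓᵢ) = 8/64 + 1/64 + 16/64 + 4/64 + 8/64 + 8/64 + 8/64 = 53/64 = 0.828125.

0.828125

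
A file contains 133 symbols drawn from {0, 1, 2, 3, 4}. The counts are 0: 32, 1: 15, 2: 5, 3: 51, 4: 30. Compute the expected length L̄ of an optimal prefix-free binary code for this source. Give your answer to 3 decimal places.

Probabilities are the counts divided by 133.
Repeatedly combine the two least-probable nodes; the expected code length is the sum of the merged weights.
merge 5/133 + 15/133 → 20/133
merge 20/133 + 30/133 → 50/133
merge 32/133 + 50/133 → 82/133
merge 51/133 + 82/133 → 1
L = 20/133 + 50/133 + 82/133 + 1 = 15/7 ≈ 2.143 bits/symbol.

2.143 bits/symbol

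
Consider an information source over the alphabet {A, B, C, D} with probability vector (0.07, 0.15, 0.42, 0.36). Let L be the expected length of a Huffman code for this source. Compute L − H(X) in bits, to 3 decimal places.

Entropy H = −Σ p log₂ p ≈ 1.7354 bits.
Huffman merges: 7/100+3/20→11/50; 11/50+9/25→29/50; 21/50+29/50→1. L = 9/5 ≈ 1.8000.
L − H = 1.8000 − 1.7354 = 0.065 bits.

0.065 bits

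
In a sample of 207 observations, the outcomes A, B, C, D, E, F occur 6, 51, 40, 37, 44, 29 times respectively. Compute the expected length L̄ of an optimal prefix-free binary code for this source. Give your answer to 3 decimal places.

Probabilities are the counts divided by 207.
Repeatedly combine the two least-probable nodes; the expected code length is the sum of the merged weights.
merge 2/69 + 29/207 → 35/207
merge 35/207 + 37/207 → 8/23
merge 40/207 + 44/207 → 28/69
merge 17/69 + 8/23 → 41/69
merge 28/69 + 41/69 → 1
L = 35/207 + 8/23 + 28/69 + 41/69 + 1 = 521/207 ≈ 2.517 bits/symbol.

2.517 bits/symbol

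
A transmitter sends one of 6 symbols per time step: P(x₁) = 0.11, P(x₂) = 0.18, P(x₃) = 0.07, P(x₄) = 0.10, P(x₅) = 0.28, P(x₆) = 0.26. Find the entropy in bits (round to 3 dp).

2.416 bits

H = −Σ pᵢ log₂ pᵢ.
−0.11·log₂(0.11) = 0.3503
−0.18·log₂(0.18) = 0.4453
−0.07·log₂(0.07) = 0.2686
−0.10·log₂(0.10) = 0.3322
−0.28·log₂(0.28) = 0.5142
−0.26·log₂(0.26) = 0.5053
Sum ≈ 2.4159 → 2.416 bits.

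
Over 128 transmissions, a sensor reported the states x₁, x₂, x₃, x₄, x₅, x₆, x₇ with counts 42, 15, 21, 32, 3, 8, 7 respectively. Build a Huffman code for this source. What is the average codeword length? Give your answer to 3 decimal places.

2.477 bits/symbol

Probabilities are the counts divided by 128.
Repeatedly combine the two least-probable nodes; the expected code length is the sum of the merged weights.
merge 3/128 + 7/128 → 5/64
merge 1/16 + 5/64 → 9/64
merge 15/128 + 9/64 → 33/128
merge 21/128 + 1/4 → 53/128
merge 33/128 + 21/64 → 75/128
merge 53/128 + 75/128 → 1
L = 5/64 + 9/64 + 33/128 + 53/128 + 75/128 + 1 = 317/128 ≈ 2.477 bits/symbol.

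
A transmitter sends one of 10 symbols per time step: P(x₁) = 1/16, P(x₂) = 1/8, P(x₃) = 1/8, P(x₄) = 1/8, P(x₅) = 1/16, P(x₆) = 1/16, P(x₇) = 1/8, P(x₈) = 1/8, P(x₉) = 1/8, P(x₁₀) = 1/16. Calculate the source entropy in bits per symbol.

3.25 bits

Each probability is a power of 1/2, so log₂(1/p) is an integer.
H = Σ p·log₂(1/p) = 1/16·4 + 1/8·3 + 1/8·3 + 1/8·3 + 1/16·4 + 1/16·4 + 1/8·3 + 1/8·3 + 1/8·3 + 1/16·4 = 3.25 bits.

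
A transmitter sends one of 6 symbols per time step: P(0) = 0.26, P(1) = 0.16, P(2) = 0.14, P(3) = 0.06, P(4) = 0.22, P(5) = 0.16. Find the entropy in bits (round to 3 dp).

H = −Σ pᵢ log₂ pᵢ.
−0.26·log₂(0.26) = 0.5053
−0.16·log₂(0.16) = 0.4230
−0.14·log₂(0.14) = 0.3971
−0.06·log₂(0.06) = 0.2435
−0.22·log₂(0.22) = 0.4806
−0.16·log₂(0.16) = 0.4230
Sum ≈ 2.4725 → 2.473 bits.

2.473 bits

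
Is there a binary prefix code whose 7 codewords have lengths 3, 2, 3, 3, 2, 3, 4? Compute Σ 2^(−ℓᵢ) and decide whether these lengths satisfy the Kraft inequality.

1.0625; no

With common denominator 2^4 = 16: Σ 2^(−ℓᵢ) = 2/16 + 4/16 + 2/16 + 2/16 + 4/16 + 2/16 + 1/16 = 17/16 = 1.0625.
Kraft's inequality requires Σ ≤ 1; here Σ = 1.0625 > 1, so no such prefix code exists.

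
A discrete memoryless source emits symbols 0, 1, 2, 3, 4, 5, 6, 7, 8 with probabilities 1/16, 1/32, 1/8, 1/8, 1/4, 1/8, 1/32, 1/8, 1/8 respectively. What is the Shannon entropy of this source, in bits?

Each probability is a power of 1/2, so log₂(1/p) is an integer.
H = Σ p·log₂(1/p) = 1/16·4 + 1/32·5 + 1/8·3 + 1/8·3 + 1/4·2 + 1/8·3 + 1/32·5 + 1/8·3 + 1/8·3 = 2.9375 bits.

2.9375 bits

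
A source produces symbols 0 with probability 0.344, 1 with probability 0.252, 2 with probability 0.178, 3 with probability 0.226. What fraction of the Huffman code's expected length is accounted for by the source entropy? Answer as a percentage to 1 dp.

97.9%

Entropy H = −Σ p log₂ p ≈ 1.9588 bits.
Huffman merges: 89/500+113/500→101/250; 63/250+43/125→149/250; 101/250+149/250→1. L = 2 ≈ 2.0000.
Efficiency = H/L = 1.9588/2.0000 = 97.9%.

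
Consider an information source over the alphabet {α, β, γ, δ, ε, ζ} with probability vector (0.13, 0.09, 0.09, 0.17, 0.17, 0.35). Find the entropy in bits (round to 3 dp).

2.407 bits

H = −Σ pᵢ log₂ pᵢ.
−0.13·log₂(0.13) = 0.3826
−0.09·log₂(0.09) = 0.3127
−0.09·log₂(0.09) = 0.3127
−0.17·log₂(0.17) = 0.4346
−0.17·log₂(0.17) = 0.4346
−0.35·log₂(0.35) = 0.5301
Sum ≈ 2.4072 → 2.407 bits.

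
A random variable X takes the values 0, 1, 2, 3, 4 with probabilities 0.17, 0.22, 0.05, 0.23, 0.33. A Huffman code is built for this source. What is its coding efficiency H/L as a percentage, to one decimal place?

96.7%

Entropy H = −Σ p log₂ p ≈ 2.1467 bits.
Huffman merges: 1/20+17/100→11/50; 11/50+11/50→11/25; 23/100+33/100→14/25; 11/25+14/25→1. L = 111/50 ≈ 2.2200.
Efficiency = H/L = 2.1467/2.2200 = 96.7%.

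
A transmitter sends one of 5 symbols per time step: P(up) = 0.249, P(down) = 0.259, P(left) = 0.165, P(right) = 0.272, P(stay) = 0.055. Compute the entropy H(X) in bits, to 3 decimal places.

H = −Σ pᵢ log₂ pᵢ.
−0.249·log₂(0.249) = 0.4994
−0.259·log₂(0.259) = 0.5048
−0.165·log₂(0.165) = 0.4289
−0.272·log₂(0.272) = 0.5109
−0.055·log₂(0.055) = 0.2301
Sum ≈ 2.1742 → 2.174 bits.

2.174 bits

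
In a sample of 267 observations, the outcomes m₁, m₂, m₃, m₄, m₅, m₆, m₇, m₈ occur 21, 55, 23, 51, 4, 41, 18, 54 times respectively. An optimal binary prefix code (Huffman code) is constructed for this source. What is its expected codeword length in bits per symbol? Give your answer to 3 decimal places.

2.835 bits/symbol

Probabilities are the counts divided by 267.
Repeatedly combine the two least-probable nodes; the expected code length is the sum of the merged weights.
merge 4/267 + 6/89 → 22/267
merge 7/89 + 22/267 → 43/267
merge 23/267 + 41/267 → 64/267
merge 43/267 + 17/89 → 94/267
merge 18/89 + 55/267 → 109/267
merge 64/267 + 94/267 → 158/267
merge 109/267 + 158/267 → 1
L = 22/267 + 43/267 + 64/267 + 94/267 + 109/267 + 158/267 + 1 = 757/267 ≈ 2.835 bits/symbol.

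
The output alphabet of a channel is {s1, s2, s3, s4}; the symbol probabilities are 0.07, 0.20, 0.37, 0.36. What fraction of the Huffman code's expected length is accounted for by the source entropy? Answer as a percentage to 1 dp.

94.4%

Entropy H = −Σ p log₂ p ≈ 1.7943 bits.
Huffman merges: 7/100+1/5→27/100; 27/100+9/25→63/100; 37/100+63/100→1. L = 19/10 ≈ 1.9000.
Efficiency = H/L = 1.7943/1.9000 = 94.4%.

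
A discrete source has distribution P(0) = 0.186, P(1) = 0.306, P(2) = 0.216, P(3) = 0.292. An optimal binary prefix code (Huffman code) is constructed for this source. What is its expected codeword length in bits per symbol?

Repeatedly combine the two least-probable nodes; the expected code length is the sum of the merged weights.
merge 93/500 + 27/125 → 201/500
merge 73/250 + 153/500 → 299/500
merge 201/500 + 299/500 → 1
L = 201/500 + 299/500 + 1 = 2 bits/symbol.

2 bits/symbol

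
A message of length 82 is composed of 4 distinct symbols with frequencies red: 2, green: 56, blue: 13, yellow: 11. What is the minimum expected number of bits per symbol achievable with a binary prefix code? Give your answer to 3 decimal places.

1.476 bits/symbol

Probabilities are the counts divided by 82.
Repeatedly combine the two least-probable nodes; the expected code length is the sum of the merged weights.
merge 1/41 + 11/82 → 13/82
merge 13/82 + 13/82 → 13/41
merge 13/41 + 28/41 → 1
L = 13/82 + 13/41 + 1 = 121/82 ≈ 1.476 bits/symbol.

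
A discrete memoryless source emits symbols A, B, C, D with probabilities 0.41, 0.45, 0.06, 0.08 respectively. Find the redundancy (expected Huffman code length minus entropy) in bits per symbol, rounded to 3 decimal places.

Entropy H = −Σ p log₂ p ≈ 1.5808 bits.
Huffman merges: 3/50+2/25→7/50; 7/50+41/100→11/20; 9/20+11/20→1. L = 169/100 ≈ 1.6900.
L − H = 1.6900 − 1.5808 = 0.109 bits.

0.109 bits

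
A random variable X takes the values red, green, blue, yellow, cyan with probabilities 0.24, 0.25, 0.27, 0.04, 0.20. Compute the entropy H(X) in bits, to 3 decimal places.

H = −Σ pᵢ log₂ pᵢ.
−0.24·log₂(0.24) = 0.4941
−0.25·log₂(0.25) = 0.5000
−0.27·log₂(0.27) = 0.5100
−0.04·log₂(0.04) = 0.1858
−0.20·log₂(0.20) = 0.4644
Sum ≈ 2.1543 → 2.154 bits.

2.154 bits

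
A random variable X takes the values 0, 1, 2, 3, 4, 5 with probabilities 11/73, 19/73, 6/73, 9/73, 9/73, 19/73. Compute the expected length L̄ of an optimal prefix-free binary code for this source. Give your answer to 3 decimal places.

2.479 bits/symbol

Repeatedly combine the two least-probable nodes; the expected code length is the sum of the merged weights.
merge 6/73 + 9/73 → 15/73
merge 9/73 + 11/73 → 20/73
merge 15/73 + 19/73 → 34/73
merge 19/73 + 20/73 → 39/73
merge 34/73 + 39/73 → 1
L = 15/73 + 20/73 + 34/73 + 39/73 + 1 = 181/73 ≈ 2.479 bits/symbol.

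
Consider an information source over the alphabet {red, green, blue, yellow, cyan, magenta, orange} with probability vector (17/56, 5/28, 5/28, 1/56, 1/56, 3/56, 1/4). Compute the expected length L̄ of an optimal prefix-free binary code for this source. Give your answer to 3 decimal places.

Repeatedly combine the two least-probable nodes; the expected code length is the sum of the merged weights.
merge 1/56 + 1/56 → 1/28
merge 1/28 + 3/56 → 5/56
merge 5/56 + 5/28 → 15/56
merge 5/28 + 1/4 → 3/7
merge 15/56 + 17/56 → 4/7
merge 3/7 + 4/7 → 1
L = 1/28 + 5/56 + 15/56 + 3/7 + 4/7 + 1 = 67/28 ≈ 2.393 bits/symbol.

2.393 bits/symbol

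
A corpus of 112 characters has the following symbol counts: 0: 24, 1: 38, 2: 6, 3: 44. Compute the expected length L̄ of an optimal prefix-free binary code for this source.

1.875 bits/symbol

Probabilities are the counts divided by 112.
Repeatedly combine the two least-probable nodes; the expected code length is the sum of the merged weights.
merge 3/56 + 3/14 → 15/56
merge 15/56 + 19/56 → 17/28
merge 11/28 + 17/28 → 1
L = 15/56 + 17/28 + 1 = 15/8 = 1.875 bits/symbol.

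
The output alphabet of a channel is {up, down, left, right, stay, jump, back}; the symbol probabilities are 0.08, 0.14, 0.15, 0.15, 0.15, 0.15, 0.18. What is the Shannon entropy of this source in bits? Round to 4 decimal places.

H = −Σ pᵢ log₂ pᵢ.
−0.08·log₂(0.08) = 0.2915
−0.14·log₂(0.14) = 0.3971
−0.15·log₂(0.15) = 0.4105
−0.15·log₂(0.15) = 0.4105
−0.15·log₂(0.15) = 0.4105
−0.15·log₂(0.15) = 0.4105
−0.18·log₂(0.18) = 0.4453
Sum ≈ 2.7761 → 2.7761 bits.

2.7761 bits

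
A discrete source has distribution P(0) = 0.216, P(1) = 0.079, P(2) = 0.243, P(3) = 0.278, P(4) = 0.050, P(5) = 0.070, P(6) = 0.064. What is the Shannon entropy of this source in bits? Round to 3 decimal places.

2.515 bits

H = −Σ pᵢ log₂ pᵢ.
−0.216·log₂(0.216) = 0.4776
−0.079·log₂(0.079) = 0.2893
−0.243·log₂(0.243) = 0.4960
−0.278·log₂(0.278) = 0.5134
−0.050·log₂(0.050) = 0.2161
−0.070·log₂(0.070) = 0.2686
−0.064·log₂(0.064) = 0.2538
Sum ≈ 2.5147 → 2.515 bits.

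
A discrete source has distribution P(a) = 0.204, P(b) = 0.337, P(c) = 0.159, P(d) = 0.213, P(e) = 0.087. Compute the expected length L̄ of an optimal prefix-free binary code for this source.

2.246 bits/symbol

Repeatedly combine the two least-probable nodes; the expected code length is the sum of the merged weights.
merge 87/1000 + 159/1000 → 123/500
merge 51/250 + 213/1000 → 417/1000
merge 123/500 + 337/1000 → 583/1000
merge 417/1000 + 583/1000 → 1
L = 123/500 + 417/1000 + 583/1000 + 1 = 1123/500 = 2.246 bits/symbol.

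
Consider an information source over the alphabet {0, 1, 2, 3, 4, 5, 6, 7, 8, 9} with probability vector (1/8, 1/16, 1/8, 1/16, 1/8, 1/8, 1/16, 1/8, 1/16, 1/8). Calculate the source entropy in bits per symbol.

3.25 bits

Each probability is a power of 1/2, so log₂(1/p) is an integer.
H = Σ p·log₂(1/p) = 1/8·3 + 1/16·4 + 1/8·3 + 1/16·4 + 1/8·3 + 1/8·3 + 1/16·4 + 1/8·3 + 1/16·4 + 1/8·3 = 3.25 bits.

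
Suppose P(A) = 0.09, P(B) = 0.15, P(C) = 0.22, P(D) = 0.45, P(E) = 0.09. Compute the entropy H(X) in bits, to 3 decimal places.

2.035 bits

H = −Σ pᵢ log₂ pᵢ.
−0.09·log₂(0.09) = 0.3127
−0.15·log₂(0.15) = 0.4105
−0.22·log₂(0.22) = 0.4806
−0.45·log₂(0.45) = 0.5184
−0.09·log₂(0.09) = 0.3127
Sum ≈ 2.0348 → 2.035 bits.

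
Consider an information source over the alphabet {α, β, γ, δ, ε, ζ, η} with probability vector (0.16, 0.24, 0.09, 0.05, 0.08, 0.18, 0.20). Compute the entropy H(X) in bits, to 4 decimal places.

2.6471 bits

H = −Σ pᵢ log₂ pᵢ.
−0.16·log₂(0.16) = 0.4230
−0.24·log₂(0.24) = 0.4941
−0.09·log₂(0.09) = 0.3127
−0.05·log₂(0.05) = 0.2161
−0.08·log₂(0.08) = 0.2915
−0.18·log₂(0.18) = 0.4453
−0.20·log₂(0.20) = 0.4644
Sum ≈ 2.6471 → 2.6471 bits.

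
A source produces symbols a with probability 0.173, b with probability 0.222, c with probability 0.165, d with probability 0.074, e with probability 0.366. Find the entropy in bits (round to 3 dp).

H = −Σ pᵢ log₂ pᵢ.
−0.173·log₂(0.173) = 0.4379
−0.222·log₂(0.222) = 0.4820
−0.165·log₂(0.165) = 0.4289
−0.074·log₂(0.074) = 0.2780
−0.366·log₂(0.366) = 0.5307
Sum ≈ 2.1575 → 2.158 bits.

2.158 bits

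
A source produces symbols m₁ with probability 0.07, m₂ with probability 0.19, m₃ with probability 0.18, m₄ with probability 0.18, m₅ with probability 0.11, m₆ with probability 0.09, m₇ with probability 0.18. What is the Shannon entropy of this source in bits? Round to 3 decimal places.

2.723 bits

H = −Σ pᵢ log₂ pᵢ.
−0.07·log₂(0.07) = 0.2686
−0.19·log₂(0.19) = 0.4552
−0.18·log₂(0.18) = 0.4453
−0.18·log₂(0.18) = 0.4453
−0.11·log₂(0.11) = 0.3503
−0.09·log₂(0.09) = 0.3127
−0.18·log₂(0.18) = 0.4453
Sum ≈ 2.7226 → 2.723 bits.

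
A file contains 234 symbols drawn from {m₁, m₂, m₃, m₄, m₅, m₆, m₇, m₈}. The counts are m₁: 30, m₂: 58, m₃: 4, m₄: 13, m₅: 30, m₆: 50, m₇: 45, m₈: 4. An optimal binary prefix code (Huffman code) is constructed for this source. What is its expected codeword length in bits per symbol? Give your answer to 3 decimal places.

Probabilities are the counts divided by 234.
Repeatedly combine the two least-probable nodes; the expected code length is the sum of the merged weights.
merge 2/117 + 2/117 → 4/117
merge 4/117 + 1/18 → 7/78
merge 7/78 + 5/39 → 17/78
merge 5/39 + 5/26 → 25/78
merge 25/117 + 17/78 → 101/234
merge 29/117 + 25/78 → 133/234
merge 101/234 + 133/234 → 1
L = 4/117 + 7/78 + 17/78 + 25/78 + 101/234 + 133/234 + 1 = 623/234 ≈ 2.662 bits/symbol.

2.662 bits/symbol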